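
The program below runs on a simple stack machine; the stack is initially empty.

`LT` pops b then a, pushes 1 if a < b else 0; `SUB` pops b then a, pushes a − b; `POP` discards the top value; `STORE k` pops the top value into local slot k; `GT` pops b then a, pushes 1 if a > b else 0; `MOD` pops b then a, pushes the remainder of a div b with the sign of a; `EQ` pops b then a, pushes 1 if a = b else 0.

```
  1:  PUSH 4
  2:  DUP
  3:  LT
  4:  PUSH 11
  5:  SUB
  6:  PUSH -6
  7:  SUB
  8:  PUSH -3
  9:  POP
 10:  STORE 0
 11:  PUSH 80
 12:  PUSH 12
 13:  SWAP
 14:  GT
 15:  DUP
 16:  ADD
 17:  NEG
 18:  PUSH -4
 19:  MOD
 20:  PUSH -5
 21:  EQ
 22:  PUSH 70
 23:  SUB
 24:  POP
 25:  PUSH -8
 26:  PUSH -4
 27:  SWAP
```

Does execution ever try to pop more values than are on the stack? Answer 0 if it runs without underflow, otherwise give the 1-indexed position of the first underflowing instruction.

PUSH 4  : 4
DUP     : 4 4
LT      : 0
PUSH 11 : 0 11
SUB     : -11
PUSH -6 : -11 -6
SUB     : -5
PUSH -3 : -5 -3
POP     : -5
STORE 0 : (empty)
PUSH 80 : 80
PUSH 12 : 80 12
SWAP    : 12 80
GT      : 0
DUP     : 0 0
ADD     : 0
NEG     : 0
PUSH -4 : 0 -4
MOD     : 0
PUSH -5 : 0 -5
EQ      : 0
PUSH 70 : 0 70
SUB     : -70
POP     : (empty)
PUSH -8 : -8
PUSH -4 : -8 -4
SWAP    : -4 -8

0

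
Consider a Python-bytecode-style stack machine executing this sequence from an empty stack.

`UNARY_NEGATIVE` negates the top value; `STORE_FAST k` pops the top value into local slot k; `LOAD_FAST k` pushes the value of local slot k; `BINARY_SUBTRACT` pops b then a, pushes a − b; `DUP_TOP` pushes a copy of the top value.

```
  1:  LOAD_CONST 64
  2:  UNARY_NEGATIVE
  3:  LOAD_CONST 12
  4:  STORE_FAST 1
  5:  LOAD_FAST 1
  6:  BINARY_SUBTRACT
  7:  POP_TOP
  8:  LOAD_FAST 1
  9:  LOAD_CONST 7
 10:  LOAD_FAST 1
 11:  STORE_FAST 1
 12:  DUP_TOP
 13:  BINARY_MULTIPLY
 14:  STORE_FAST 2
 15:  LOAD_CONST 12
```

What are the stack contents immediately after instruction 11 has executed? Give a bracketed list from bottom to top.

LOAD_CONST 64    64
UNARY_NEGATIVE   -64
LOAD_CONST 12    -64 12
STORE_FAST 1     -64
LOAD_FAST 1      -64 12
BINARY_SUBTRACT  -76
POP_TOP          (empty)
LOAD_FAST 1      12
LOAD_CONST 7     12 7
LOAD_FAST 1      12 7 12
STORE_FAST 1     12 7

[12, 7]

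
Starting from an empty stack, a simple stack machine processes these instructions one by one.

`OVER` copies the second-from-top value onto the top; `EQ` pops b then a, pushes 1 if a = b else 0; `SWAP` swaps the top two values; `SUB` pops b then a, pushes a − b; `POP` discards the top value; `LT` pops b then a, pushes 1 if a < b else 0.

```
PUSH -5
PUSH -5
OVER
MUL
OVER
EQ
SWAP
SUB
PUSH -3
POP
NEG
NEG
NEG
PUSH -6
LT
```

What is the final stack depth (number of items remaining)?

PUSH -5 -> -5
PUSH -5 -> -5 -5
OVER    -> -5 -5 -5
MUL     -> -5 25
OVER    -> -5 25 -5
EQ      -> -5 0
SWAP    -> 0 -5
SUB     -> 5
PUSH -3 -> 5 -3
POP     -> 5
NEG     -> -5
NEG     -> 5
NEG     -> -5
PUSH -6 -> -5 -6
LT      -> 0

1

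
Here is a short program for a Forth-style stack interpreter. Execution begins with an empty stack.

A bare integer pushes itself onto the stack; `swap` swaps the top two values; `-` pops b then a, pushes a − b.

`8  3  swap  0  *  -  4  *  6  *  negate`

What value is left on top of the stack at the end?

8      → 8
3      → 8 3
swap   → 3 8
0      → 3 8 0
*      → 3 0
-      → 3
4      → 3 4
*      → 12
6      → 12 6
*      → 72
negate → -72

-72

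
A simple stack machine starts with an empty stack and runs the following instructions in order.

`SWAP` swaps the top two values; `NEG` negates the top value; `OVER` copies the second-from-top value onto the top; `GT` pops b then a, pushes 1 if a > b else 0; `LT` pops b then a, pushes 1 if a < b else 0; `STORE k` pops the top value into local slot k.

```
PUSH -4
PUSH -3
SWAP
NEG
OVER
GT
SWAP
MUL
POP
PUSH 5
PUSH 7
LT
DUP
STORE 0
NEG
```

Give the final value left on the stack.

PUSH -4 -> -4
PUSH -3 -> -4 -3
SWAP    -> -3 -4
NEG     -> -3 4
OVER    -> -3 4 -3
GT      -> -3 1
SWAP    -> 1 -3
MUL     -> -3
POP     -> (empty)
PUSH 5  -> 5
PUSH 7  -> 5 7
LT      -> 1
DUP     -> 1 1
STORE 0 -> 1
NEG     -> -1

-1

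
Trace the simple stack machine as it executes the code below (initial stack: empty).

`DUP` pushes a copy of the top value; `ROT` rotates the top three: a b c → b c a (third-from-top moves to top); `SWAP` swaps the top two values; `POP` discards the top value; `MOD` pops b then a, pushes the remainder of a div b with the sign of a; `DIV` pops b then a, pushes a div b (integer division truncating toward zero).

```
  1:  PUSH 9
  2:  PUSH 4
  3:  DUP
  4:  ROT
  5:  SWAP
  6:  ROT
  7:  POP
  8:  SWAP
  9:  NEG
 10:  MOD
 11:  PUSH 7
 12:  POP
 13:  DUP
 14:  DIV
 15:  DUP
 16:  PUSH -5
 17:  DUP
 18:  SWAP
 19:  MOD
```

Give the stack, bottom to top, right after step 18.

PUSH 9  -> [9]
PUSH 4  -> [9, 4]
DUP     -> [9, 4, 4]
ROT     -> [4, 4, 9]
SWAP    -> [4, 9, 4]
ROT     -> [9, 4, 4]
POP     -> [9, 4]
SWAP    -> [4, 9]
NEG     -> [4, -9]
MOD     -> [4]
PUSH 7  -> [4, 7]
POP     -> [4]
DUP     -> [4, 4]
DIV     -> [1]
DUP     -> [1, 1]
PUSH -5 -> [1, 1, -5]
DUP     -> [1, 1, -5, -5]
SWAP    -> [1, 1, -5, -5]

[1, 1, -5, -5]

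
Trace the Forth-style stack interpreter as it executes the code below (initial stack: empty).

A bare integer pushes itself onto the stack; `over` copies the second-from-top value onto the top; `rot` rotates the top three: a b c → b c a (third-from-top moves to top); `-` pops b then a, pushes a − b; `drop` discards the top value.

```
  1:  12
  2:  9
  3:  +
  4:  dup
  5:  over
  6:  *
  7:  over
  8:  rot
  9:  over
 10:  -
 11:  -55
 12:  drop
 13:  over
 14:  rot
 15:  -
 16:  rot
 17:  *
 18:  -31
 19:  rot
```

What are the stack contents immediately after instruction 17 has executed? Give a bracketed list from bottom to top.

[0, 0]

12   -> 12
9    -> 12 9
+    -> 21
dup  -> 21 21
over -> 21 21 21
*    -> 21 441
over -> 21 441 21
rot  -> 441 21 21
over -> 441 21 21 21
-    -> 441 21 0
-55  -> 441 21 0 -55
drop -> 441 21 0
over -> 441 21 0 21
rot  -> 441 0 21 21
-    -> 441 0 0
rot  -> 0 0 441
*    -> 0 0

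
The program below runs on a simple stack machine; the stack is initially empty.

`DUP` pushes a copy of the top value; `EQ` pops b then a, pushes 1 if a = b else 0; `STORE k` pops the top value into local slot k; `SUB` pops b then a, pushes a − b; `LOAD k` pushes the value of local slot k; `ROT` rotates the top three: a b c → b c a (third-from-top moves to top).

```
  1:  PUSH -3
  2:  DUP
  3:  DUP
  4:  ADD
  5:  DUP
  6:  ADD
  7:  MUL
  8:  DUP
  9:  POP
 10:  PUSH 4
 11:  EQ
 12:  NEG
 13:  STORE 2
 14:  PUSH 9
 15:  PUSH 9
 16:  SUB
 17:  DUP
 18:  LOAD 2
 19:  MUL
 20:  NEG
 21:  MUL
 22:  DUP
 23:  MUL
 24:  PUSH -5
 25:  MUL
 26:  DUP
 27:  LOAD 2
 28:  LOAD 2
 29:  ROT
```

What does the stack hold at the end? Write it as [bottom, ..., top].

PUSH -3 : -3
DUP     : -3 -3
DUP     : -3 -3 -3
ADD     : -3 -6
DUP     : -3 -6 -6
ADD     : -3 -12
MUL     : 36
DUP     : 36 36
POP     : 36
PUSH 4  : 36 4
EQ      : 0
NEG     : 0
STORE 2 : (empty)
PUSH 9  : 9
PUSH 9  : 9 9
SUB     : 0
DUP     : 0 0
LOAD 2  : 0 0 0
MUL     : 0 0
NEG     : 0 0
MUL     : 0
DUP     : 0 0
MUL     : 0
PUSH -5 : 0 -5
MUL     : 0
DUP     : 0 0
LOAD 2  : 0 0 0
LOAD 2  : 0 0 0 0
ROT     : 0 0 0 0

[0, 0, 0, 0]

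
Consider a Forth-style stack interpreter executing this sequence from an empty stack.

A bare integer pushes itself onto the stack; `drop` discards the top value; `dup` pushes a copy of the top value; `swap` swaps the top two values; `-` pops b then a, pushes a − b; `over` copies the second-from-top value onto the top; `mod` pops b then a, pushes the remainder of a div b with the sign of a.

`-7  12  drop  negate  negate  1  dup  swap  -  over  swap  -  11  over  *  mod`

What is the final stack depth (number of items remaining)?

2

-7      [-7]
12      [-7, 12]
drop    [-7]
negate  [7]
negate  [-7]
1       [-7, 1]
dup     [-7, 1, 1]
swap    [-7, 1, 1]
-       [-7, 0]
over    [-7, 0, -7]
swap    [-7, -7, 0]
-       [-7, -7]
11      [-7, -7, 11]
over    [-7, -7, 11, -7]
*       [-7, -7, -77]
mod     [-7, -7]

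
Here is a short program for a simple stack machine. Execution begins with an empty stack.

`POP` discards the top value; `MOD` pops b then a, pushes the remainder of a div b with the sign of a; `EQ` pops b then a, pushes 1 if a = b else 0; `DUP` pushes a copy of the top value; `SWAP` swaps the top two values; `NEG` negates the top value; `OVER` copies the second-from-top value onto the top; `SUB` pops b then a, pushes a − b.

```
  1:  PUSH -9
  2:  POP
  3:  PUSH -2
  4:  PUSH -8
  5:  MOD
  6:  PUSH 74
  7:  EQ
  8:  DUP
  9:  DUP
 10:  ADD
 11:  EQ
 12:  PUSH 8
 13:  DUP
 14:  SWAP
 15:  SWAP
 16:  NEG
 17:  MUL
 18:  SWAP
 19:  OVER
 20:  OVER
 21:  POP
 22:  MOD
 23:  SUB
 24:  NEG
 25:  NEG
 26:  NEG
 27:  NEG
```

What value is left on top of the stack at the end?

-65

PUSH -9 -> [-9]
POP     -> []
PUSH -2 -> [-2]
PUSH -8 -> [-2, -8]
MOD     -> [-2]
PUSH 74 -> [-2, 74]
EQ      -> [0]
DUP     -> [0, 0]
DUP     -> [0, 0, 0]
ADD     -> [0, 0]
EQ      -> [1]
PUSH 8  -> [1, 8]
DUP     -> [1, 8, 8]
SWAP    -> [1, 8, 8]
SWAP    -> [1, 8, 8]
NEG     -> [1, 8, -8]
MUL     -> [1, -64]
SWAP    -> [-64, 1]
OVER    -> [-64, 1, -64]
OVER    -> [-64, 1, -64, 1]
POP     -> [-64, 1, -64]
MOD     -> [-64, 1]
SUB     -> [-65]
NEG     -> [65]
NEG     -> [-65]
NEG     -> [65]
NEG     -> [-65]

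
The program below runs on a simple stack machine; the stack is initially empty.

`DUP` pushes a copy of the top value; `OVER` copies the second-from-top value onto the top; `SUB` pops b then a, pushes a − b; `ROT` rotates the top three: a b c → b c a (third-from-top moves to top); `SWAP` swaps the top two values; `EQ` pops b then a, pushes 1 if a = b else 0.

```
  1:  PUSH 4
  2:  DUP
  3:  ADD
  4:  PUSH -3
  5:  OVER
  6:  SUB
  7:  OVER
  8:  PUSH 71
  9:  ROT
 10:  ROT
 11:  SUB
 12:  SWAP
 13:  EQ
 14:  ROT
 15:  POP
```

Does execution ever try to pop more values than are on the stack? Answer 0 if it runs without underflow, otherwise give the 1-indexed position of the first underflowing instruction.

14

PUSH 4  : 4
DUP     : 4 4
ADD     : 8
PUSH -3 : 8 -3
OVER    : 8 -3 8
SUB     : 8 -11
OVER    : 8 -11 8
PUSH 71 : 8 -11 8 71
ROT     : 8 8 71 -11
ROT     : 8 71 -11 8
SUB     : 8 71 -19
SWAP    : 8 -19 71
EQ      : 8 0
ROT  — needs 3 operands, stack has 2 → underflow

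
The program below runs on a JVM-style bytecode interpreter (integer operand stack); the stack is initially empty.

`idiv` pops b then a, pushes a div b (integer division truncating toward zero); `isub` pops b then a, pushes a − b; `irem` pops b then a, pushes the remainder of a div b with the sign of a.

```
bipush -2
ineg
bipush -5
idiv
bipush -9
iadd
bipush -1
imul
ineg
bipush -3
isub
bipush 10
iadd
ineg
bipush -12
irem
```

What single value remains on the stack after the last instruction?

-4

bipush -2  → [-2]
ineg       → [2]
bipush -5  → [2, -5]
idiv       → [0]
bipush -9  → [0, -9]
iadd       → [-9]
bipush -1  → [-9, -1]
imul       → [9]
ineg       → [-9]
bipush -3  → [-9, -3]
isub       → [-6]
bipush 10  → [-6, 10]
iadd       → [4]
ineg       → [-4]
bipush -12 → [-4, -12]
irem       → [-4]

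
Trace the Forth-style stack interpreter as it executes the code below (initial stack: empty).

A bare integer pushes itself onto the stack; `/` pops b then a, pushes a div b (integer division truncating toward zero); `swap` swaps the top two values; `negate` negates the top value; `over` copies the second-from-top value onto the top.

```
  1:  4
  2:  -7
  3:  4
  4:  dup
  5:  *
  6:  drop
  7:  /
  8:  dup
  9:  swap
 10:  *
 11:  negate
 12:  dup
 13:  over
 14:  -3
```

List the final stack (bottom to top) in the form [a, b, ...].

[0, 0, 0, -3]

4       [4]
-7      [4, -7]
4       [4, -7, 4]
dup     [4, -7, 4, 4]
*       [4, -7, 16]
drop    [4, -7]
/       [0]
dup     [0, 0]
swap    [0, 0]
*       [0]
negate  [0]
dup     [0, 0]
over    [0, 0, 0]
-3      [0, 0, 0, -3]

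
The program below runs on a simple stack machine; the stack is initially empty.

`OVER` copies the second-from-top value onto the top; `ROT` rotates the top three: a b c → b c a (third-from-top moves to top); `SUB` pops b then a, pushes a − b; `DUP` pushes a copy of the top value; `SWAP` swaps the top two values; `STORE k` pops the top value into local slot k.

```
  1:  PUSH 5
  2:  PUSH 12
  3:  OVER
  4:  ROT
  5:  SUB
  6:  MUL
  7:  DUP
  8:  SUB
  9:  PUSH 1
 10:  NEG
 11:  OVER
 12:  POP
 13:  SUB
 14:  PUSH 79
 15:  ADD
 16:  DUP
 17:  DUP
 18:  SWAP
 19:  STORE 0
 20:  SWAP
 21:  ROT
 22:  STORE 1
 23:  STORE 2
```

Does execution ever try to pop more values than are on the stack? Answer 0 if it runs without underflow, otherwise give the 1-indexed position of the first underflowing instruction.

PUSH 5  -> 5
PUSH 12 -> 5 12
OVER    -> 5 12 5
ROT     -> 12 5 5
SUB     -> 12 0
MUL     -> 0
DUP     -> 0 0
SUB     -> 0
PUSH 1  -> 0 1
NEG     -> 0 -1
OVER    -> 0 -1 0
POP     -> 0 -1
SUB     -> 1
PUSH 79 -> 1 79
ADD     -> 80
DUP     -> 80 80
DUP     -> 80 80 80
SWAP    -> 80 80 80
STORE 0 -> 80 80
SWAP    -> 80 80
ROT  — needs 3 operands, stack has 2 → underflow

21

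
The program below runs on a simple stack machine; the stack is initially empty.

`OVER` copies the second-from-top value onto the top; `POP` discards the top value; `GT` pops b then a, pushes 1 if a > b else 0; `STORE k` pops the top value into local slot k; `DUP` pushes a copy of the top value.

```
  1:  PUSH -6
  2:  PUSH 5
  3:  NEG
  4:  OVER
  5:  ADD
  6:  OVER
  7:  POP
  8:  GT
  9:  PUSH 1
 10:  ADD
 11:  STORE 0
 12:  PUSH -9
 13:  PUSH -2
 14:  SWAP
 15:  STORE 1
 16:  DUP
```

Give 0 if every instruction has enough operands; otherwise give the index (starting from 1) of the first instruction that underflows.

0

PUSH -6 : [-6]
PUSH 5  : [-6, 5]
NEG     : [-6, -5]
OVER    : [-6, -5, -6]
ADD     : [-6, -11]
OVER    : [-6, -11, -6]
POP     : [-6, -11]
GT      : [1]
PUSH 1  : [1, 1]
ADD     : [2]
STORE 0 : []
PUSH -9 : [-9]
PUSH -2 : [-9, -2]
SWAP    : [-2, -9]
STORE 1 : [-2]
DUP     : [-2, -2]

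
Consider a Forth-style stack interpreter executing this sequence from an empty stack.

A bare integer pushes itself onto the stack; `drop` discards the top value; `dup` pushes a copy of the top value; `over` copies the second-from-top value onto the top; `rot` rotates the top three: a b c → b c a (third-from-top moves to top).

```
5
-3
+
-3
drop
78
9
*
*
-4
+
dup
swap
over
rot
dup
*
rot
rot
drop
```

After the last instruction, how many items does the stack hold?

2

5    : [5]
-3   : [5, -3]
+    : [2]
-3   : [2, -3]
drop : [2]
78   : [2, 78]
9    : [2, 78, 9]
*    : [2, 702]
*    : [1404]
-4   : [1404, -4]
+    : [1400]
dup  : [1400, 1400]
swap : [1400, 1400]
over : [1400, 1400, 1400]
rot  : [1400, 1400, 1400]
dup  : [1400, 1400, 1400, 1400]
*    : [1400, 1400, 1960000]
rot  : [1400, 1960000, 1400]
rot  : [1960000, 1400, 1400]
drop : [1960000, 1400]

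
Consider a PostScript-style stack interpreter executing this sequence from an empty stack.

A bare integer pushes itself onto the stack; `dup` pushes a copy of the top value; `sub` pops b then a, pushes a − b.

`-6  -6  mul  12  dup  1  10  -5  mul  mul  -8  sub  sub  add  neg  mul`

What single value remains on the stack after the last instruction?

-6  → -6
-6  → -6 -6
mul → 36
12  → 36 12
dup → 36 12 12
1   → 36 12 12 1
10  → 36 12 12 1 10
-5  → 36 12 12 1 10 -5
mul → 36 12 12 1 -50
mul → 36 12 12 -50
-8  → 36 12 12 -50 -8
sub → 36 12 12 -42
sub → 36 12 54
add → 36 66
neg → 36 -66
mul → -2376

-2376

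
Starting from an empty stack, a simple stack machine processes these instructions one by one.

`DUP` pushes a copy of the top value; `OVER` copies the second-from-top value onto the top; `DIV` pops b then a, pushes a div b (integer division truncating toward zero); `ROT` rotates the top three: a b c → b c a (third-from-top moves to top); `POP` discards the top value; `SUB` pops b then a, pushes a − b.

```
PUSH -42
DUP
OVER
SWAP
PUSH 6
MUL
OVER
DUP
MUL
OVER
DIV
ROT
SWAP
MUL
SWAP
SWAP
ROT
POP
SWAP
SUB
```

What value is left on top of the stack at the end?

PUSH -42 → [-42]
DUP      → [-42, -42]
OVER     → [-42, -42, -42]
SWAP     → [-42, -42, -42]
PUSH 6   → [-42, -42, -42, 6]
MUL      → [-42, -42, -252]
OVER     → [-42, -42, -252, -42]
DUP      → [-42, -42, -252, -42, -42]
MUL      → [-42, -42, -252, 1764]
OVER     → [-42, -42, -252, 1764, -252]
DIV      → [-42, -42, -252, -7]
ROT      → [-42, -252, -7, -42]
SWAP     → [-42, -252, -42, -7]
MUL      → [-42, -252, 294]
SWAP     → [-42, 294, -252]
SWAP     → [-42, -252, 294]
ROT      → [-252, 294, -42]
POP      → [-252, 294]
SWAP     → [294, -252]
SUB      → [546]

546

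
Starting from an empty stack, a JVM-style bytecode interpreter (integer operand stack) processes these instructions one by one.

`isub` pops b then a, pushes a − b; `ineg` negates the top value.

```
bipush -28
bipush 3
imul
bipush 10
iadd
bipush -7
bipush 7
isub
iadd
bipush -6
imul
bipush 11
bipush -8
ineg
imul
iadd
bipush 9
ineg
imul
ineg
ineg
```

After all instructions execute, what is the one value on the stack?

bipush -28 : [-28]
bipush 3   : [-28, 3]
imul       : [-84]
bipush 10  : [-84, 10]
iadd       : [-74]
bipush -7  : [-74, -7]
bipush 7   : [-74, -7, 7]
isub       : [-74, -14]
iadd       : [-88]
bipush -6  : [-88, -6]
imul       : [528]
bipush 11  : [528, 11]
bipush -8  : [528, 11, -8]
ineg       : [528, 11, 8]
imul       : [528, 88]
iadd       : [616]
bipush 9   : [616, 9]
ineg       : [616, -9]
imul       : [-5544]
ineg       : [5544]
ineg       : [-5544]

-5544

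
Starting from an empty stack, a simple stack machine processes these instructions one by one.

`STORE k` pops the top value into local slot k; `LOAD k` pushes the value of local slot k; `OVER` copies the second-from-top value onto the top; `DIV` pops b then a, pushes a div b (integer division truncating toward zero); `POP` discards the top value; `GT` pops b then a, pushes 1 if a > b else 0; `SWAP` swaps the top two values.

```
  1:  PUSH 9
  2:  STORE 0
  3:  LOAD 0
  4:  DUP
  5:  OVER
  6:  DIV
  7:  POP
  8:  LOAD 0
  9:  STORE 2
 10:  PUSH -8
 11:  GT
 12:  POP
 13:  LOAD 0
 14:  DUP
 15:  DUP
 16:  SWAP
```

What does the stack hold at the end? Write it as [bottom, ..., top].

[9, 9, 9]

PUSH 9  → [9]
STORE 0 → []
LOAD 0  → [9]
DUP     → [9, 9]
OVER    → [9, 9, 9]
DIV     → [9, 1]
POP     → [9]
LOAD 0  → [9, 9]
STORE 2 → [9]
PUSH -8 → [9, -8]
GT      → [1]
POP     → []
LOAD 0  → [9]
DUP     → [9, 9]
DUP     → [9, 9, 9]
SWAP    → [9, 9, 9]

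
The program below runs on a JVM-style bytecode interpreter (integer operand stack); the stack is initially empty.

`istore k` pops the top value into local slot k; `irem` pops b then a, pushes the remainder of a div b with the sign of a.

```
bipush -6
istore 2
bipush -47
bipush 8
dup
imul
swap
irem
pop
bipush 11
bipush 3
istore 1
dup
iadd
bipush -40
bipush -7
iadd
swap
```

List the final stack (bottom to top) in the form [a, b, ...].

[-47, 22]

bipush -6   [-6]
istore 2    []
bipush -47  [-47]
bipush 8    [-47, 8]
dup         [-47, 8, 8]
imul        [-47, 64]
swap        [64, -47]
irem        [17]
pop         []
bipush 11   [11]
bipush 3    [11, 3]
istore 1    [11]
dup         [11, 11]
iadd        [22]
bipush -40  [22, -40]
bipush -7   [22, -40, -7]
iadd        [22, -47]
swap        [-47, 22]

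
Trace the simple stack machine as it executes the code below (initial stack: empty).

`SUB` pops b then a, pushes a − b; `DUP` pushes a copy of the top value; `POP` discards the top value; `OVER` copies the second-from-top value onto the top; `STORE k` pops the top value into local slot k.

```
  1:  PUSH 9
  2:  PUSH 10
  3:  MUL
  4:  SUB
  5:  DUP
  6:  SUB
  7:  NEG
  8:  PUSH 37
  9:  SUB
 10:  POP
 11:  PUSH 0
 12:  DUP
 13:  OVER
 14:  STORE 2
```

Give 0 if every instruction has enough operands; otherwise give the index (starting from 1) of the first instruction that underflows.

4

PUSH 9  -> [9]
PUSH 10 -> [9, 10]
MUL     -> [90]
SUB  — needs 2 operands, stack has 1 → underflow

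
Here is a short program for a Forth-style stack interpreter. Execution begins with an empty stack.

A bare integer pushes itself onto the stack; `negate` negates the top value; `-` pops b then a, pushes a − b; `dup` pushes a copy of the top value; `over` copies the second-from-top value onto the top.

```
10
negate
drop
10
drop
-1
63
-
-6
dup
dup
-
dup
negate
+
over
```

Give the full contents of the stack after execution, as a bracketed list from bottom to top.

[-64, -6, 0, -6]

10     -> [10]
negate -> [-10]
drop   -> []
10     -> [10]
drop   -> []
-1     -> [-1]
63     -> [-1, 63]
-      -> [-64]
-6     -> [-64, -6]
dup    -> [-64, -6, -6]
dup    -> [-64, -6, -6, -6]
-      -> [-64, -6, 0]
dup    -> [-64, -6, 0, 0]
negate -> [-64, -6, 0, 0]
+      -> [-64, -6, 0]
over   -> [-64, -6, 0, -6]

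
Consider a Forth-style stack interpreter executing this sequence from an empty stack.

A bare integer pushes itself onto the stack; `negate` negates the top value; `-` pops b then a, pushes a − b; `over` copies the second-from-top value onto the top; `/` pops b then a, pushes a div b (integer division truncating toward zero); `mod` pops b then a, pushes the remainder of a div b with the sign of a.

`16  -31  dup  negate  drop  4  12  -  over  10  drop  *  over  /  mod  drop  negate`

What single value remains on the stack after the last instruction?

-16

16     : [16]
-31    : [16, -31]
dup    : [16, -31, -31]
negate : [16, -31, 31]
drop   : [16, -31]
4      : [16, -31, 4]
12     : [16, -31, 4, 12]
-      : [16, -31, -8]
over   : [16, -31, -8, -31]
10     : [16, -31, -8, -31, 10]
drop   : [16, -31, -8, -31]
*      : [16, -31, 248]
over   : [16, -31, 248, -31]
/      : [16, -31, -8]
mod    : [16, -7]
drop   : [16]
negate : [-16]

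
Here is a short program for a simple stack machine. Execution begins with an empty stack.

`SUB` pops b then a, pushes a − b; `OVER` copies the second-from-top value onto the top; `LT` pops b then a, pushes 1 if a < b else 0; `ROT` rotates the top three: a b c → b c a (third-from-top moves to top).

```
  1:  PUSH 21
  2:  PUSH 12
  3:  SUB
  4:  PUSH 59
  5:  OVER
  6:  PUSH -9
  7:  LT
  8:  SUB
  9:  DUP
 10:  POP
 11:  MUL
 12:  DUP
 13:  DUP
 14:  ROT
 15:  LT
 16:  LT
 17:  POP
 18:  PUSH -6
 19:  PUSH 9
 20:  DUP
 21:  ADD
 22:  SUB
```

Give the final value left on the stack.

-24

PUSH 21 → [21]
PUSH 12 → [21, 12]
SUB     → [9]
PUSH 59 → [9, 59]
OVER    → [9, 59, 9]
PUSH -9 → [9, 59, 9, -9]
LT      → [9, 59, 0]
SUB     → [9, 59]
DUP     → [9, 59, 59]
POP     → [9, 59]
MUL     → [531]
DUP     → [531, 531]
DUP     → [531, 531, 531]
ROT     → [531, 531, 531]
LT      → [531, 0]
LT      → [0]
POP     → []
PUSH -6 → [-6]
PUSH 9  → [-6, 9]
DUP     → [-6, 9, 9]
ADD     → [-6, 18]
SUB     → [-24]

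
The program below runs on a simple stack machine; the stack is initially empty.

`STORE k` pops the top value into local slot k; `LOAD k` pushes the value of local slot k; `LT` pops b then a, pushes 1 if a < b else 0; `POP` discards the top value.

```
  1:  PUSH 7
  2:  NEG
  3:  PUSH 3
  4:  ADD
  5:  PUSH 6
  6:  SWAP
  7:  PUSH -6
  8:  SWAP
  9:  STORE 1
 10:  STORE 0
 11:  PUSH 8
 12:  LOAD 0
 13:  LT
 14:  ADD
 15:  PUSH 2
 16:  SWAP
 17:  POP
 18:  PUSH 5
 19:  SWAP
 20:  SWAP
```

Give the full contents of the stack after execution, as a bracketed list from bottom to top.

[2, 5]

PUSH 7   [7]
NEG      [-7]
PUSH 3   [-7, 3]
ADD      [-4]
PUSH 6   [-4, 6]
SWAP     [6, -4]
PUSH -6  [6, -4, -6]
SWAP     [6, -6, -4]
STORE 1  [6, -6]
STORE 0  [6]
PUSH 8   [6, 8]
LOAD 0   [6, 8, -6]
LT       [6, 0]
ADD      [6]
PUSH 2   [6, 2]
SWAP     [2, 6]
POP      [2]
PUSH 5   [2, 5]
SWAP     [5, 2]
SWAP     [2, 5]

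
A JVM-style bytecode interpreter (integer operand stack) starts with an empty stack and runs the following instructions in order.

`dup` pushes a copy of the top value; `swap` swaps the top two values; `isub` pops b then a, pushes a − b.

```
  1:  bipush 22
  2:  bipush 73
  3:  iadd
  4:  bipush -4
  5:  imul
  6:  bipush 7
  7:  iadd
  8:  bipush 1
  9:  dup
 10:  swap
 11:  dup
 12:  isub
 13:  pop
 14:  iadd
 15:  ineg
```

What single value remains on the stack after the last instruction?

bipush 22  22
bipush 73  22 73
iadd       95
bipush -4  95 -4
imul       -380
bipush 7   -380 7
iadd       -373
bipush 1   -373 1
dup        -373 1 1
swap       -373 1 1
dup        -373 1 1 1
isub       -373 1 0
pop        -373 1
iadd       -372
ineg       372

372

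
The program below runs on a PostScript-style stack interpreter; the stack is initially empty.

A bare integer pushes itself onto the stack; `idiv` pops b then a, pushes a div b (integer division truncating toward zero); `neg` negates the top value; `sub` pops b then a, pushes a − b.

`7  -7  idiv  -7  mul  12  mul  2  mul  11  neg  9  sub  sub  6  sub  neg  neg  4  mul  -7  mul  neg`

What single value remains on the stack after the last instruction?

5096

7    : [7]
-7   : [7, -7]
idiv : [-1]
-7   : [-1, -7]
mul  : [7]
12   : [7, 12]
mul  : [84]
2    : [84, 2]
mul  : [168]
11   : [168, 11]
neg  : [168, -11]
9    : [168, -11, 9]
sub  : [168, -20]
sub  : [188]
6    : [188, 6]
sub  : [182]
neg  : [-182]
neg  : [182]
4    : [182, 4]
mul  : [728]
-7   : [728, -7]
mul  : [-5096]
neg  : [5096]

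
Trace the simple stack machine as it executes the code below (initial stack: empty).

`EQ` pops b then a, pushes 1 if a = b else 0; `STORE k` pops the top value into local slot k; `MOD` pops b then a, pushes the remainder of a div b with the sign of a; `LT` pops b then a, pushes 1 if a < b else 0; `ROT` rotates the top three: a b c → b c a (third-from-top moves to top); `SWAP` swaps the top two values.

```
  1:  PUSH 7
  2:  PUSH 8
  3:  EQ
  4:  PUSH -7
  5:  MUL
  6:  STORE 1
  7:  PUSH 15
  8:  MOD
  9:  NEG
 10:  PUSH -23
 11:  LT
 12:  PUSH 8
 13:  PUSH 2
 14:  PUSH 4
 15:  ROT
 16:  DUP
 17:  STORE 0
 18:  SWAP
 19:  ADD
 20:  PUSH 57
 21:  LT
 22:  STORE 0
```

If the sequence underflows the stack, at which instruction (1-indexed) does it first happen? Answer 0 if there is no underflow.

PUSH 7  -> [7]
PUSH 8  -> [7, 8]
EQ      -> [0]
PUSH -7 -> [0, -7]
MUL     -> [0]
STORE 1 -> []
PUSH 15 -> [15]
MOD  — needs 2 operands, stack has 1 → underflow

8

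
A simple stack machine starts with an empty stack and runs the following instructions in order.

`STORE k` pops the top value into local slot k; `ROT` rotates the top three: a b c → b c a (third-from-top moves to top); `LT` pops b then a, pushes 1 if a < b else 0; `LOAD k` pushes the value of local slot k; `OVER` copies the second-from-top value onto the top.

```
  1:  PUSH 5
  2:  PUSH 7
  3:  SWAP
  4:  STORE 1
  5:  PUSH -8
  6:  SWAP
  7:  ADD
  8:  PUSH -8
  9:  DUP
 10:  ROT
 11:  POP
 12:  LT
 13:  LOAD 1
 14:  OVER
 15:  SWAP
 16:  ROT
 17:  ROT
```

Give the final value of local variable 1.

PUSH 5   [5]
PUSH 7   [5, 7]
SWAP     [7, 5]
STORE 1  [7]
PUSH -8  [7, -8]
SWAP     [-8, 7]
ADD      [-1]
PUSH -8  [-1, -8]
DUP      [-1, -8, -8]
ROT      [-8, -8, -1]
POP      [-8, -8]
LT       [0]
LOAD 1   [0, 5]
OVER     [0, 5, 0]
SWAP     [0, 0, 5]
ROT      [0, 5, 0]
ROT      [5, 0, 0]

5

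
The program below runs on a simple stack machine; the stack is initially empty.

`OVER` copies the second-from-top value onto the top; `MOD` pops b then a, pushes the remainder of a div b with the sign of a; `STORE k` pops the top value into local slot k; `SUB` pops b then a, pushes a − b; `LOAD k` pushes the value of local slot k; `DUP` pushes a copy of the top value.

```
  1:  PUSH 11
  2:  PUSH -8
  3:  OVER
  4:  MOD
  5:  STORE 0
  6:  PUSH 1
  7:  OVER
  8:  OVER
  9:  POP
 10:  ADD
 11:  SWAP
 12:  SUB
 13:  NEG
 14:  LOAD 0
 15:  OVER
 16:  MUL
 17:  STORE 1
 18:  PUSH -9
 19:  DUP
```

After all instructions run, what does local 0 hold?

PUSH 11  11
PUSH -8  11 -8
OVER     11 -8 11
MOD      11 -8
STORE 0  11
PUSH 1   11 1
OVER     11 1 11
OVER     11 1 11 1
POP      11 1 11
ADD      11 12
SWAP     12 11
SUB      1
NEG      -1
LOAD 0   -1 -8
OVER     -1 -8 -1
MUL      -1 8
STORE 1  -1
PUSH -9  -1 -9
DUP      -1 -9 -9

-8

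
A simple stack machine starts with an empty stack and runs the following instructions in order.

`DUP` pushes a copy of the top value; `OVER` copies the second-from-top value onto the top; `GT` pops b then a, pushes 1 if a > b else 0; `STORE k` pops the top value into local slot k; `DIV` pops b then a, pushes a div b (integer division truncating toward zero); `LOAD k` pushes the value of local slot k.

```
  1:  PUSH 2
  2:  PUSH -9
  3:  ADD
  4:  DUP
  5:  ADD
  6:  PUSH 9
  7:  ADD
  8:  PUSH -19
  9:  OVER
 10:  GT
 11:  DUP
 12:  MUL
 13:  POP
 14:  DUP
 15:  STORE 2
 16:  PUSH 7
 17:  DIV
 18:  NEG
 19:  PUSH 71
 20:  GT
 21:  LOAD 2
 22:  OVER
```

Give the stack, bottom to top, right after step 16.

PUSH 2   -> [2]
PUSH -9  -> [2, -9]
ADD      -> [-7]
DUP      -> [-7, -7]
ADD      -> [-14]
PUSH 9   -> [-14, 9]
ADD      -> [-5]
PUSH -19 -> [-5, -19]
OVER     -> [-5, -19, -5]
GT       -> [-5, 0]
DUP      -> [-5, 0, 0]
MUL      -> [-5, 0]
POP      -> [-5]
DUP      -> [-5, -5]
STORE 2  -> [-5]
PUSH 7   -> [-5, 7]

[-5, 7]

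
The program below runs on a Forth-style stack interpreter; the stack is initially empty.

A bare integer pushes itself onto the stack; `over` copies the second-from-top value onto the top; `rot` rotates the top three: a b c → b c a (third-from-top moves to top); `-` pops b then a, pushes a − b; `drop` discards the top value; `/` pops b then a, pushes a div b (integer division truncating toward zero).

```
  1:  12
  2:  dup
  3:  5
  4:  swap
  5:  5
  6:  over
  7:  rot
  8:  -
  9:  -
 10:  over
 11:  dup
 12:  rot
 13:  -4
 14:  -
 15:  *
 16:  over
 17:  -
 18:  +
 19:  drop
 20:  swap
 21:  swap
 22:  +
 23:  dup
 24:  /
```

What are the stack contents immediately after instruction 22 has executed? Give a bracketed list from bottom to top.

12   → [12]
dup  → [12, 12]
5    → [12, 12, 5]
swap → [12, 5, 12]
5    → [12, 5, 12, 5]
over → [12, 5, 12, 5, 12]
rot  → [12, 5, 5, 12, 12]
-    → [12, 5, 5, 0]
-    → [12, 5, 5]
over → [12, 5, 5, 5]
dup  → [12, 5, 5, 5, 5]
rot  → [12, 5, 5, 5, 5]
-4   → [12, 5, 5, 5, 5, -4]
-    → [12, 5, 5, 5, 9]
*    → [12, 5, 5, 45]
over → [12, 5, 5, 45, 5]
-    → [12, 5, 5, 40]
+    → [12, 5, 45]
drop → [12, 5]
swap → [5, 12]
swap → [12, 5]
+    → [17]

[17]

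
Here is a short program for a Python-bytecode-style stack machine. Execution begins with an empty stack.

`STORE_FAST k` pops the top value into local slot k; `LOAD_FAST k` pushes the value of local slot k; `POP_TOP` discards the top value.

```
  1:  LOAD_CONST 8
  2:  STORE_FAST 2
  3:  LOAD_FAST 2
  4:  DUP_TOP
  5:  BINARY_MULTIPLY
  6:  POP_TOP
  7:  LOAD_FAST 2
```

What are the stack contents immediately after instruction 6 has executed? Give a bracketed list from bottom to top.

[]

LOAD_CONST 8    : 8
STORE_FAST 2    : (empty)
LOAD_FAST 2     : 8
DUP_TOP         : 8 8
BINARY_MULTIPLY : 64
POP_TOP         : (empty)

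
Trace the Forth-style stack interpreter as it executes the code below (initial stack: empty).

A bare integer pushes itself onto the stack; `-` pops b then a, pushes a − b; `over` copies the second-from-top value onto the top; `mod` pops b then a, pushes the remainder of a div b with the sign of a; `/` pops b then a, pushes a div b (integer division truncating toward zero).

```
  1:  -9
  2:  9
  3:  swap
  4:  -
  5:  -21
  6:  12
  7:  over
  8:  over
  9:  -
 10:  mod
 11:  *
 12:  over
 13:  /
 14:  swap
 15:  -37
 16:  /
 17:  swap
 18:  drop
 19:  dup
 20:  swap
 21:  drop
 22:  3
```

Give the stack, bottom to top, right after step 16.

-9    [-9]
9     [-9, 9]
swap  [9, -9]
-     [18]
-21   [18, -21]
12    [18, -21, 12]
over  [18, -21, 12, -21]
over  [18, -21, 12, -21, 12]
-     [18, -21, 12, -33]
mod   [18, -21, 12]
*     [18, -252]
over  [18, -252, 18]
/     [18, -14]
swap  [-14, 18]
-37   [-14, 18, -37]
/     [-14, 0]

[-14, 0]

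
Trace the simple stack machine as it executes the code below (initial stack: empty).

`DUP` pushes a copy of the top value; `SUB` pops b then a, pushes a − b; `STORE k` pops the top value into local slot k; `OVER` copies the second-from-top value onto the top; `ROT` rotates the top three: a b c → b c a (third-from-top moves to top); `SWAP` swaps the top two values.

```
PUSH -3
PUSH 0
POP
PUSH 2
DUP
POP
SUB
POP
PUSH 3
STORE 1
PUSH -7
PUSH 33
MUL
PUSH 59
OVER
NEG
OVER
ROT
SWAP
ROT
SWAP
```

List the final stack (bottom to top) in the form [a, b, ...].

[-231, 59, 231, 59]

PUSH -3  [-3]
PUSH 0   [-3, 0]
POP      [-3]
PUSH 2   [-3, 2]
DUP      [-3, 2, 2]
POP      [-3, 2]
SUB      [-5]
POP      []
PUSH 3   [3]
STORE 1  []
PUSH -7  [-7]
PUSH 33  [-7, 33]
MUL      [-231]
PUSH 59  [-231, 59]
OVER     [-231, 59, -231]
NEG      [-231, 59, 231]
OVER     [-231, 59, 231, 59]
ROT      [-231, 231, 59, 59]
SWAP     [-231, 231, 59, 59]
ROT      [-231, 59, 59, 231]
SWAP     [-231, 59, 231, 59]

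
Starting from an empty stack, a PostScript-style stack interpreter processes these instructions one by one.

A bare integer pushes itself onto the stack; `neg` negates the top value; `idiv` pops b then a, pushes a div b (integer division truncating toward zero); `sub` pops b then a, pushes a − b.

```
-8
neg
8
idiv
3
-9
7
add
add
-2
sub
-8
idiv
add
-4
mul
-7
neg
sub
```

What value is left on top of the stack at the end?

-8   : -8
neg  : 8
8    : 8 8
idiv : 1
3    : 1 3
-9   : 1 3 -9
7    : 1 3 -9 7
add  : 1 3 -2
add  : 1 1
-2   : 1 1 -2
sub  : 1 3
-8   : 1 3 -8
idiv : 1 0
add  : 1
-4   : 1 -4
mul  : -4
-7   : -4 -7
neg  : -4 7
sub  : -11

-11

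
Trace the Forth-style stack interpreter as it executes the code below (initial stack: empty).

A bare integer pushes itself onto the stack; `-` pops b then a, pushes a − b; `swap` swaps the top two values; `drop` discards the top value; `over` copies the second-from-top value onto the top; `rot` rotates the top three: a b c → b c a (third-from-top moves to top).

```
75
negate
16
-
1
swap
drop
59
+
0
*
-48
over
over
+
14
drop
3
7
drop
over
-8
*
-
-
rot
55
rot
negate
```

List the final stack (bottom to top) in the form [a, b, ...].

75     → 75
negate → -75
16     → -75 16
-      → -91
1      → -91 1
swap   → 1 -91
drop   → 1
59     → 1 59
+      → 60
0      → 60 0
*      → 0
-48    → 0 -48
over   → 0 -48 0
over   → 0 -48 0 -48
+      → 0 -48 -48
14     → 0 -48 -48 14
drop   → 0 -48 -48
3      → 0 -48 -48 3
7      → 0 -48 -48 3 7
drop   → 0 -48 -48 3
over   → 0 -48 -48 3 -48
-8     → 0 -48 -48 3 -48 -8
*      → 0 -48 -48 3 384
-      → 0 -48 -48 -381
-      → 0 -48 333
rot    → -48 333 0
55     → -48 333 0 55
rot    → -48 0 55 333
negate → -48 0 55 -333

[-48, 0, 55, -333]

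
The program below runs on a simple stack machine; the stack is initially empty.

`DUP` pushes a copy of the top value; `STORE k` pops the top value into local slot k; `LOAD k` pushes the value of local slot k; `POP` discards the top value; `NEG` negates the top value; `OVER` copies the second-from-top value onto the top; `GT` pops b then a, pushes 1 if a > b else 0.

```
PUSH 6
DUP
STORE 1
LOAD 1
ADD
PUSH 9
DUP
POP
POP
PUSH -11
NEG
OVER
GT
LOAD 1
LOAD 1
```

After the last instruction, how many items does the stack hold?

4

PUSH 6   -> [6]
DUP      -> [6, 6]
STORE 1  -> [6]
LOAD 1   -> [6, 6]
ADD      -> [12]
PUSH 9   -> [12, 9]
DUP      -> [12, 9, 9]
POP      -> [12, 9]
POP      -> [12]
PUSH -11 -> [12, -11]
NEG      -> [12, 11]
OVER     -> [12, 11, 12]
GT       -> [12, 0]
LOAD 1   -> [12, 0, 6]
LOAD 1   -> [12, 0, 6, 6]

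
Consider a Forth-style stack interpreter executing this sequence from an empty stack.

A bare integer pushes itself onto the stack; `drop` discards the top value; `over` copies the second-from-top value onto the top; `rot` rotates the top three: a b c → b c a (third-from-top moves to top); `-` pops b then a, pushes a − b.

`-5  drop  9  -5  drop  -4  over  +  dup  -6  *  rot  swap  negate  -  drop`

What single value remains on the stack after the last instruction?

5

-5      [-5]
drop    []
9       [9]
-5      [9, -5]
drop    [9]
-4      [9, -4]
over    [9, -4, 9]
+       [9, 5]
dup     [9, 5, 5]
-6      [9, 5, 5, -6]
*       [9, 5, -30]
rot     [5, -30, 9]
swap    [5, 9, -30]
negate  [5, 9, 30]
-       [5, -21]
drop    [5]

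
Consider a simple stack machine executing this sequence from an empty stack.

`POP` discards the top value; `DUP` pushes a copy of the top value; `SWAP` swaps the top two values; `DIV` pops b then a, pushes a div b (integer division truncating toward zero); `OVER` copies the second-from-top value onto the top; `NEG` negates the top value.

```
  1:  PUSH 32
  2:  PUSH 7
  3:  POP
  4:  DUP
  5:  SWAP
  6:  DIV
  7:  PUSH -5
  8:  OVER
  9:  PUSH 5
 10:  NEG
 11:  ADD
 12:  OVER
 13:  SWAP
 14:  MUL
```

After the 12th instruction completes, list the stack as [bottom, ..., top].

[1, -5, -4, -5]

PUSH 32 : [32]
PUSH 7  : [32, 7]
POP     : [32]
DUP     : [32, 32]
SWAP    : [32, 32]
DIV     : [1]
PUSH -5 : [1, -5]
OVER    : [1, -5, 1]
PUSH 5  : [1, -5, 1, 5]
NEG     : [1, -5, 1, -5]
ADD     : [1, -5, -4]
OVER    : [1, -5, -4, -5]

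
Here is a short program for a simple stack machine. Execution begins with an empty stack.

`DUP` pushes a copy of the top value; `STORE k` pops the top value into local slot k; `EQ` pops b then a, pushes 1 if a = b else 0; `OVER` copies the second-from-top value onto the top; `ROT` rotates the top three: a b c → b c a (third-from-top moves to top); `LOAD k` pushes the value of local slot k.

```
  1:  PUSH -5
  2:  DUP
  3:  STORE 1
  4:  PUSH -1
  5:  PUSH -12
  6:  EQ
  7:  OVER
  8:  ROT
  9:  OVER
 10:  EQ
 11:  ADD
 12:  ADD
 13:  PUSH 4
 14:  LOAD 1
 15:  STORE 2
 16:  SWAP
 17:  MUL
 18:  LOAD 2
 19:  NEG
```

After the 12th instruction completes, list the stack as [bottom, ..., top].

[-4]

PUSH -5   [-5]
DUP       [-5, -5]
STORE 1   [-5]
PUSH -1   [-5, -1]
PUSH -12  [-5, -1, -12]
EQ        [-5, 0]
OVER      [-5, 0, -5]
ROT       [0, -5, -5]
OVER      [0, -5, -5, -5]
EQ        [0, -5, 1]
ADD       [0, -4]
ADD       [-4]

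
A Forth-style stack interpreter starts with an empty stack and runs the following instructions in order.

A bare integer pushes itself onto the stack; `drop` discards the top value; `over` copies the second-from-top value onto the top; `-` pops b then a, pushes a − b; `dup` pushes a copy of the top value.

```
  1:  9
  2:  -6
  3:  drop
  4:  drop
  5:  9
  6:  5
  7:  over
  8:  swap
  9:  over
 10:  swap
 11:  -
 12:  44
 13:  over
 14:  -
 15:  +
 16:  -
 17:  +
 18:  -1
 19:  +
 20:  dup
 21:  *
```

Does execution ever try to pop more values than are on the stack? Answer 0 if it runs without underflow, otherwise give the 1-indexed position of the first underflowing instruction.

9    → [9]
-6   → [9, -6]
drop → [9]
drop → []
9    → [9]
5    → [9, 5]
over → [9, 5, 9]
swap → [9, 9, 5]
over → [9, 9, 5, 9]
swap → [9, 9, 9, 5]
-    → [9, 9, 4]
44   → [9, 9, 4, 44]
over → [9, 9, 4, 44, 4]
-    → [9, 9, 4, 40]
+    → [9, 9, 44]
-    → [9, -35]
+    → [-26]
-1   → [-26, -1]
+    → [-27]
dup  → [-27, -27]
*    → [729]

0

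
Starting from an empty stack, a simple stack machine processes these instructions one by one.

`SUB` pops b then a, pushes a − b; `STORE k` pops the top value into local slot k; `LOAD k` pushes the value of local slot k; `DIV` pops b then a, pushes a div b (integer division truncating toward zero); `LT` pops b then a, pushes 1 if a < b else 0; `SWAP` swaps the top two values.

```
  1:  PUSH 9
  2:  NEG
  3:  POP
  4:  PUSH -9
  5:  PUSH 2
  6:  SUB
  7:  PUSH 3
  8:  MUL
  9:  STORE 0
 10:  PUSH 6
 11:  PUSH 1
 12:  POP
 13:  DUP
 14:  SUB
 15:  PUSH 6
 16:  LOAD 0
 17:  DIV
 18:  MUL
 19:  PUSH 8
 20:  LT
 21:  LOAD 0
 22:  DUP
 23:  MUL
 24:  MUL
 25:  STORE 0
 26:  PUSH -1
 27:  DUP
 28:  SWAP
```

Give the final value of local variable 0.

PUSH 9   [9]
NEG      [-9]
POP      []
PUSH -9  [-9]
PUSH 2   [-9, 2]
SUB      [-11]
PUSH 3   [-11, 3]
MUL      [-33]
STORE 0  []
PUSH 6   [6]
PUSH 1   [6, 1]
POP      [6]
DUP      [6, 6]
SUB      [0]
PUSH 6   [0, 6]
LOAD 0   [0, 6, -33]
DIV      [0, 0]
MUL      [0]
PUSH 8   [0, 8]
LT       [1]
LOAD 0   [1, -33]
DUP      [1, -33, -33]
MUL      [1, 1089]
MUL      [1089]
STORE 0  []
PUSH -1  [-1]
DUP      [-1, -1]
SWAP     [-1, -1]

1089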